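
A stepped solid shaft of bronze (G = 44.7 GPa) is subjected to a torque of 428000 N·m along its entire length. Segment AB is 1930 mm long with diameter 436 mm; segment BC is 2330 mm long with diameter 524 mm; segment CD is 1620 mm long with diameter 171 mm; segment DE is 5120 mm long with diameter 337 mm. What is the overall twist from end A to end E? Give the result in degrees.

J_AB = π(0.436)⁴/32 = 3.55×10^-3 m⁴; J_BC = π(0.524)⁴/32 = 7.40×10^-3 m⁴; J_CD = π(0.171)⁴/32 = 8.39×10^-5 m⁴; J_DE = π(0.337)⁴/32 = 1.27×10^-3 m⁴.
θ = (T/G)·Σ L_i/J_i = (428000/44.7×10⁹)·(1.93/3.55×10^-3 + 2.33/7.40×10^-3 + 1.62/8.39×10^-5 + 5.12/1.27×10^-3) = 0.2317 rad.

13.3°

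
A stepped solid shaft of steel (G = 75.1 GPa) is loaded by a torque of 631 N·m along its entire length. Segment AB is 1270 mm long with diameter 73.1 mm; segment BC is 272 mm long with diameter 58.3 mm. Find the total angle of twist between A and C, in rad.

J_AB = π(0.0731)⁴/32 = 2.80×10^-6 m⁴; J_BC = π(0.0583)⁴/32 = 1.13×10^-6 m⁴.
θ = (T/G)·Σ L_i/J_i = (631.0/75.1×10⁹)·(1.27/2.80×10^-6 + 0.272/1.13×10^-6) = 5.822×10^-3 rad.

0.00582 rad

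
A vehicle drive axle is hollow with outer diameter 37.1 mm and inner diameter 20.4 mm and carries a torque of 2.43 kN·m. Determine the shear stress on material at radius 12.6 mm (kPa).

J = π(d_o⁴ − d_i⁴)/32 = π(0.0371⁴ − 0.0204⁴)/32 = 1.690×10^-7 m⁴.
Shear stress varies linearly with radius: τ = T·r/J = 2430 × 0.0126 / 1.690×10^-7 = 1.812×10^8 Pa.

181000 kPa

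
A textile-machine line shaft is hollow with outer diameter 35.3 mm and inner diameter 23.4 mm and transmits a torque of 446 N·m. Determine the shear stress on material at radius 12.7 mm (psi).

J = π(d_o⁴ − d_i⁴)/32 = π(0.0353⁴ − 0.0234⁴)/32 = 1.230×10^-7 m⁴.
Shear stress varies linearly with radius: τ = T·r/J = 446.0 × 0.0127 / 1.230×10^-7 = 4.605×10^7 Pa.

6680 psi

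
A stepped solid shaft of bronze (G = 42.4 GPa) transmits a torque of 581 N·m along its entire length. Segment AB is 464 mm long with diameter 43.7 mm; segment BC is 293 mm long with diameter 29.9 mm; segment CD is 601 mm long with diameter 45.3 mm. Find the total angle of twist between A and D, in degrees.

5.09°

J_AB = π(0.0437)⁴/32 = 3.58×10^-7 m⁴; J_BC = π(0.0299)⁴/32 = 7.85×10^-8 m⁴; J_CD = π(0.0453)⁴/32 = 4.13×10^-7 m⁴.
θ = (T/G)·Σ L_i/J_i = (581.0/42.4×10⁹)·(0.464/3.58×10^-7 + 0.293/7.85×10^-8 + 0.601/4.13×10^-7) = 0.08885 rad.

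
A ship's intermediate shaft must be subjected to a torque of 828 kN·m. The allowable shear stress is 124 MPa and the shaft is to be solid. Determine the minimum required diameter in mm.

324 mm

For a solid shaft τ_max = 16T/(πd³), so d = (16T/(π τ_allow))^(1/3) = (16·828000/(π·1.24×10^8))^(1/3) = 0.3240 m.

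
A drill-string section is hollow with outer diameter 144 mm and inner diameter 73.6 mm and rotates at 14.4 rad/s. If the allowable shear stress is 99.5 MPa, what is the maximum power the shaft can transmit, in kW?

J = π(d_o⁴ − d_i⁴)/32 = π(0.144⁴ − 0.0736⁴)/32 = 3.933×10^-5 m⁴.
T_max = τ_allow·J/r = 9.95×10^7 × 3.933×10^-5 / 0.0720 = 54360 N·m.
ω = 14.4 rad/s, so P_max = T_max·ω = 7.827×10^5 W.

783 kW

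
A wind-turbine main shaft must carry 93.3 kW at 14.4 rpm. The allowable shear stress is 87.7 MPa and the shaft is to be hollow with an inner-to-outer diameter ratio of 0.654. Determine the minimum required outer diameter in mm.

ω = 2π·14.4/60 = 1.508 rad/s, so T = P/ω = 93.3×10³ / 1.508 = 61870 N·m.
For a hollow shaft with d_i/d_o = 0.654: τ_max = 16T/(π d_o³ (1−k⁴)), so d_o = [16T/(π τ_allow (1−k⁴))]^(1/3) = [16·61870/(π·8.77×10^7·0.8171)]^(1/3) = 0.1638 m.

164 mm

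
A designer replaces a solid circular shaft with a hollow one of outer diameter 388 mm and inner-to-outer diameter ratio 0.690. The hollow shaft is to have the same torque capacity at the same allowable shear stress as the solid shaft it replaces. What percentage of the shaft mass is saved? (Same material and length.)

Equal τ_max and T ⇒ the solid shaft needs d_s³ = d_o³(1−k⁴), so d_s = 388·(1−0.690⁴)^(1/3) = 356.1 mm.
Area ratio A_h/A_s = d_o²(1−k²)/d_s² = (1−k²)/(1−k⁴)^(2/3) = 0.6218.
Mass saving = 1 − 0.6218 = 37.8 %.

37.8 %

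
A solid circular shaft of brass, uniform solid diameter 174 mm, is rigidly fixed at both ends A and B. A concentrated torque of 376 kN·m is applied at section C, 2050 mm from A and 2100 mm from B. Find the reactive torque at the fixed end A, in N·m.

190000 N·m

With uniform GJ and both ends fixed, compatibility θ_AC = θ_CB gives T_A·a = T_B·b, together with T_A + T_B = T₀.
T_A = T₀·b/(a+b) = 376000·2100/4150 = 190300 N·m; T_B = 185700 N·m.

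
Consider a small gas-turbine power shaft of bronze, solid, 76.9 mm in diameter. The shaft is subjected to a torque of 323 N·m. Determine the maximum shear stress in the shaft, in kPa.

J = πd⁴/32 = π(0.0769)⁴/32 = 3.433×10^-6 m⁴.
τ_max = T·r/J = 323.0 × 0.0385 / 3.433×10^-6 = 3.617×10^6 Pa.

3620 kPa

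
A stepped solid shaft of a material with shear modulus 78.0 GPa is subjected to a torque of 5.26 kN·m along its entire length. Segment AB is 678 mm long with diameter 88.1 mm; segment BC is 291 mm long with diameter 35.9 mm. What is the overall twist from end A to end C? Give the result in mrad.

128 mrad

J_AB = π(0.0881)⁴/32 = 5.91×10^-6 m⁴; J_BC = π(0.0359)⁴/32 = 1.63×10^-7 m⁴.
θ = (T/G)·Σ L_i/J_i = (5260/78.0×10⁹)·(0.678/5.91×10^-6 + 0.291/1.63×10^-7) = 0.1281 rad.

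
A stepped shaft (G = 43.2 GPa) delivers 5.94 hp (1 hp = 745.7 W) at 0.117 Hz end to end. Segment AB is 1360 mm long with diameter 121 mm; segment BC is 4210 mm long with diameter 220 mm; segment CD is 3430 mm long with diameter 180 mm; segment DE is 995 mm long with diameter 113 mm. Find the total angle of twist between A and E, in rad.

0.0249 rad

ω = 2π·0.117 = 0.7351 rad/s, so T = P/ω = 5.94×745.7 / 0.7351 = 6025 N·m.
J_AB = π(0.121)⁴/32 = 2.10×10^-5 m⁴; J_BC = π(0.220)⁴/32 = 2.30×10^-4 m⁴; J_CD = π(0.180)⁴/32 = 1.03×10^-4 m⁴; J_DE = π(0.113)⁴/32 = 1.60×10^-5 m⁴.
θ = (T/G)·Σ L_i/J_i = (6025/43.2×10⁹)·(1.36/2.10×10^-5 + 4.21/2.30×10^-4 + 3.43/1.03×10^-4 + 0.995/1.60×10^-5) = 0.02488 rad.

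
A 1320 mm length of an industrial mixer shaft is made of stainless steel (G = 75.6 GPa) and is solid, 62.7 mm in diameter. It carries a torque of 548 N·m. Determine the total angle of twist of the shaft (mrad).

J = πd⁴/32 = π(0.0627)⁴/32 = 1.517×10^-6 m⁴.
θ = T·L/(G·J) = 548.0 × 1.32 / (75.6×10⁹ × 1.517×10^-6) = 6.306×10^-3 rad.

6.31 mrad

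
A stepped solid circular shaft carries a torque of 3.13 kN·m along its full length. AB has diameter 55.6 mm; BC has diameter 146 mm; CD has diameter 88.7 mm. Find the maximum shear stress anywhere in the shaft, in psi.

13500 psi

Under the same torque, τ_max = 16T/(πd³) is largest where d is smallest — segment AB (d = 55.6 mm).
τ_max = 16·3130/(π·(0.0556)³) = 9.274×10^7 Pa.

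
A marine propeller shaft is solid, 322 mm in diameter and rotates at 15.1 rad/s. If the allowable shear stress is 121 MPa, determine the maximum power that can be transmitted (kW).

12000 kW

J = πd⁴/32 = π(0.322)⁴/32 = 1.055×10^-3 m⁴.
T_max = τ_allow·J/r = 1.21×10^8 × 1.055×10^-3 / 0.161 = 793200 N·m.
ω = 15.1 rad/s, so P_max = T_max·ω = 1.198×10^7 W.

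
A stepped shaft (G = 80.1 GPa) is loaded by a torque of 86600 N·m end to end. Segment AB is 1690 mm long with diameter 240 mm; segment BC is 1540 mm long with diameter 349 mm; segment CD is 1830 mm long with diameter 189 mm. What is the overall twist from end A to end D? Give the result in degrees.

J_AB = π(0.240)⁴/32 = 3.26×10^-4 m⁴; J_BC = π(0.349)⁴/32 = 1.46×10^-3 m⁴; J_CD = π(0.189)⁴/32 = 1.25×10^-4 m⁴.
θ = (T/G)·Σ L_i/J_i = (86600/80.1×10⁹)·(1.69/3.26×10^-4 + 1.54/1.46×10^-3 + 1.83/1.25×10^-4) = 0.02255 rad.

1.29°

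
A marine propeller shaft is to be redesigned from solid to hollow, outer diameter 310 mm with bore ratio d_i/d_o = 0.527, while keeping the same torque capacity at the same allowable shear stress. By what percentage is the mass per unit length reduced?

23.8 %

Equal τ_max and T ⇒ the solid shaft needs d_s³ = d_o³(1−k⁴), so d_s = 310·(1−0.527⁴)^(1/3) = 301.8 mm.
Area ratio A_h/A_s = d_o²(1−k²)/d_s² = (1−k²)/(1−k⁴)^(2/3) = 0.7620.
Mass saving = 1 − 0.7620 = 23.8 %.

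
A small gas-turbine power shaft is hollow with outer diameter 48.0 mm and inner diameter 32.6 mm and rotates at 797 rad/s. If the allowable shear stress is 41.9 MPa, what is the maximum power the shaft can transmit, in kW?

571 kW

J = π(d_o⁴ − d_i⁴)/32 = π(0.0480⁴ − 0.0326⁴)/32 = 4.103×10^-7 m⁴.
T_max = τ_allow·J/r = 4.19×10^7 × 4.103×10^-7 / 0.0240 = 716.3 N·m.
ω = 797 rad/s, so P_max = T_max·ω = 5.709×10^5 W.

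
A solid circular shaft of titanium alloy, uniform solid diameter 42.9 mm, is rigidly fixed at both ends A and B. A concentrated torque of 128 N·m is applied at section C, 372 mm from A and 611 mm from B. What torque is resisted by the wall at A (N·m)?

With uniform GJ and both ends fixed, compatibility θ_AC = θ_CB gives T_A·a = T_B·b, together with T_A + T_B = T₀.
T_A = T₀·b/(a+b) = 128.0·611/983.0 = 79.56 N·m; T_B = 48.44 N·m.

79.6 N·m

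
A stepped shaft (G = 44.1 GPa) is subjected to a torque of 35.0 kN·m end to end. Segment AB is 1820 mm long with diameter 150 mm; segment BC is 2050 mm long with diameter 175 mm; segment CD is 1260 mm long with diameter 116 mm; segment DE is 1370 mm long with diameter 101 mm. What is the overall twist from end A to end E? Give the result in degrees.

J_AB = π(0.150)⁴/32 = 4.97×10^-5 m⁴; J_BC = π(0.175)⁴/32 = 9.21×10^-5 m⁴; J_CD = π(0.116)⁴/32 = 1.78×10^-5 m⁴; J_DE = π(0.101)⁴/32 = 1.02×10^-5 m⁴.
θ = (T/G)·Σ L_i/J_i = (35000/44.1×10⁹)·(1.82/4.97×10^-5 + 2.05/9.21×10^-5 + 1.26/1.78×10^-5 + 1.37/1.02×10^-5) = 0.2094 rad.

12.0°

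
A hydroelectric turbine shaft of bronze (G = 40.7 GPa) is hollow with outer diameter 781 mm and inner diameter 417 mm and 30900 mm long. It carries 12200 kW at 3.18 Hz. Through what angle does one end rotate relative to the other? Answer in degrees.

0.791°

ω = 2π·3.18 = 19.98 rad/s, so T = P/ω = 12200×10³ / 19.98 = 610600 N·m.
J = π(d_o⁴ − d_i⁴)/32 = π(0.781⁴ − 0.417⁴)/32 = 0.03356 m⁴.
θ = T·L/(G·J) = 610600 × 30.9 / (40.7×10⁹ × 0.03356) = 0.01381 rad.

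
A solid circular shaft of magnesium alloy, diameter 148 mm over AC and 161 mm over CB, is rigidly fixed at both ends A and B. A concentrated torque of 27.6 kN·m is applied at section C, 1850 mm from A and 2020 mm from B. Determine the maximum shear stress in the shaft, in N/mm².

Compatibility: T_A·a/J_AC = T_B·b/J_CB with T_A + T_B = T₀.
J_AC = 4.71×10^-5 m⁴, J_CB = 6.60×10^-5 m⁴, so T_A = T₀·(J_AC/a)/((J_AC/a)+(J_CB/b)) = 12090 N·m, T_B = 15510 N·m.
τ in each portion: τ_AC = 1.90×10^7 Pa, τ_CB = 1.89×10^7 Pa; maximum is in AC.
τ_max = T_AC·r/J = 12090·0.0740/4.71×10^-5 = 1.900×10^7 Pa.

19.0 N/mm²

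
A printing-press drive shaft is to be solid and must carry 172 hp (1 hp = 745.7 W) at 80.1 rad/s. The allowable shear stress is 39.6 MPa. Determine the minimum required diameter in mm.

59.1 mm

ω = 80.1 rad/s, so T = P/ω = 172×745.7 / 80.10 = 1601 N·m.
For a solid shaft τ_max = 16T/(πd³), so d = (16T/(π τ_allow))^(1/3) = (16·1601/(π·3.96×10^7))^(1/3) = 0.05905 m.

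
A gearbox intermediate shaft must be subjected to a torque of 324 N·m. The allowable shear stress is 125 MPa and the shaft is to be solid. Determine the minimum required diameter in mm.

23.6 mm

For a solid shaft τ_max = 16T/(πd³), so d = (16T/(π τ_allow))^(1/3) = (16·324.0/(π·1.25×10^8))^(1/3) = 0.02363 m.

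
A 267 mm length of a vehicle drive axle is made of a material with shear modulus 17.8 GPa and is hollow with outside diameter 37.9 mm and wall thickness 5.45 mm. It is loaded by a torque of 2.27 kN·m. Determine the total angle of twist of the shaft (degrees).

J = π(d_o⁴ − d_i⁴)/32 = π(0.0379⁴ − 0.0270⁴)/32 = 1.504×10^-7 m⁴.
θ = T·L/(G·J) = 2270 × 0.267 / (17.8×10⁹ × 1.504×10^-7) = 0.2264 rad.

13.0°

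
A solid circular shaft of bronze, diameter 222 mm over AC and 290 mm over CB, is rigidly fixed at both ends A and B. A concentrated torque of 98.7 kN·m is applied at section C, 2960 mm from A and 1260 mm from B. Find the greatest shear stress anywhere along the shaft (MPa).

18.0 MPa

Compatibility: T_A·a/J_AC = T_B·b/J_CB with T_A + T_B = T₀.
J_AC = 2.38×10^-4 m⁴, J_CB = 6.94×10^-4 m⁴, so T_A = T₀·(J_AC/a)/((J_AC/a)+(J_CB/b)) = 12590 N·m, T_B = 86110 N·m.
τ in each portion: τ_AC = 5.86×10^6 Pa, τ_CB = 1.80×10^7 Pa; maximum is in CB.
τ_max = T_CB·r/J = 86110·0.145/6.94×10^-4 = 1.798×10^7 Pa.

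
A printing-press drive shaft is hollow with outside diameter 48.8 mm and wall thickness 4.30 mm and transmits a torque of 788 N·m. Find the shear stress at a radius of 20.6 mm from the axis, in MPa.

J = π(d_o⁴ − d_i⁴)/32 = π(0.0488⁴ − 0.0402⁴)/32 = 3.004×10^-7 m⁴.
Shear stress varies linearly with radius: τ = T·r/J = 788.0 × 0.0206 / 3.004×10^-7 = 5.404×10^7 Pa.

54.0 MPa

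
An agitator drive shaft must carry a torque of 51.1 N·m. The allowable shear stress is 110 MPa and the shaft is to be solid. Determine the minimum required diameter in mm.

For a solid shaft τ_max = 16T/(πd³), so d = (16T/(π τ_allow))^(1/3) = (16·51.10/(π·1.10×10^8))^(1/3) = 0.01332 m.

13.3 mm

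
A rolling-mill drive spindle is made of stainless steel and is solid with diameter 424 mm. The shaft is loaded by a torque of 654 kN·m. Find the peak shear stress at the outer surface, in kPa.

43700 kPa

J = πd⁴/32 = π(0.424)⁴/32 = 3.173×10^-3 m⁴.
τ_max = T·r/J = 654000 × 0.212 / 3.173×10^-3 = 4.370×10^7 Pa.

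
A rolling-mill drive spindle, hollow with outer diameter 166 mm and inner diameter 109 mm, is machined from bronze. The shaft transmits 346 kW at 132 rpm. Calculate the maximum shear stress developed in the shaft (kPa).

ω = 2π·132/60 = 13.82 rad/s, so T = P/ω = 346×10³ / 13.82 = 25030 N·m.
J = π(d_o⁴ − d_i⁴)/32 = π(0.166⁴ − 0.109⁴)/32 = 6.069×10^-5 m⁴.
τ_max = T·r/J = 25030 × 0.0830 / 6.069×10^-5 = 3.423×10^7 Pa.

34200 kPa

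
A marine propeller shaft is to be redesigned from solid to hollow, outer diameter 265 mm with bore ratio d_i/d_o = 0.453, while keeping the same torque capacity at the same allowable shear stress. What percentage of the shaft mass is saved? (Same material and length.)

Equal τ_max and T ⇒ the solid shaft needs d_s³ = d_o³(1−k⁴), so d_s = 265·(1−0.453⁴)^(1/3) = 261.2 mm.
Area ratio A_h/A_s = d_o²(1−k²)/d_s² = (1−k²)/(1−k⁴)^(2/3) = 0.8179.
Mass saving = 1 − 0.8179 = 18.2 %.

18.2 %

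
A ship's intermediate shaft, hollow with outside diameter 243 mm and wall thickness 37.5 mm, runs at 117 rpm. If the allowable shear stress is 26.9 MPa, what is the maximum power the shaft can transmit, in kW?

J = π(d_o⁴ − d_i⁴)/32 = π(0.243⁴ − 0.168⁴)/32 = 2.641×10^-4 m⁴.
T_max = τ_allow·J/r = 2.69×10^7 × 2.641×10^-4 / 0.121 = 58470 N·m.
ω = 2π·117/60 = 12.25 rad/s, so P_max = T_max·ω = 7.164×10^5 W.

716 kW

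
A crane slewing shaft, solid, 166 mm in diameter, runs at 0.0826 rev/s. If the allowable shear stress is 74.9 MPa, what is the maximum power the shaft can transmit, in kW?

J = πd⁴/32 = π(0.166)⁴/32 = 7.455×10^-5 m⁴.
T_max = τ_allow·J/r = 7.49×10^7 × 7.455×10^-5 / 0.0830 = 67270 N·m.
ω = 2π·0.0826 = 0.5190 rad/s, so P_max = T_max·ω = 3.491×10^4 W.

34.9 kW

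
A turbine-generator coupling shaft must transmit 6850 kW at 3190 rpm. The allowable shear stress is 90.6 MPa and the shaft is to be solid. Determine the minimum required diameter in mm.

105 mm

ω = 2π·3190/60 = 334.1 rad/s, so T = P/ω = 6850×10³ / 334.1 = 20510 N·m.
For a solid shaft τ_max = 16T/(πd³), so d = (16T/(π τ_allow))^(1/3) = (16·20510/(π·9.06×10^7))^(1/3) = 0.1049 m.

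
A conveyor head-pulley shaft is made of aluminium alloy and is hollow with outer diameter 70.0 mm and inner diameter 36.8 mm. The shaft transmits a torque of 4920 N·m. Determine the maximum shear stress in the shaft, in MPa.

J = π(d_o⁴ − d_i⁴)/32 = π(0.0700⁴ − 0.0368⁴)/32 = 2.177×10^-6 m⁴.
τ_max = T·r/J = 4920 × 0.0350 / 2.177×10^-6 = 7.910×10^7 Pa.

79.1 MPa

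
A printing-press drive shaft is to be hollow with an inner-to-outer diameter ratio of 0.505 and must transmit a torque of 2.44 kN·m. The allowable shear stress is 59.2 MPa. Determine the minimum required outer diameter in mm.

For a hollow shaft with d_i/d_o = 0.505: τ_max = 16T/(π d_o³ (1−k⁴)), so d_o = [16T/(π τ_allow (1−k⁴))]^(1/3) = [16·2440/(π·5.92×10^7·0.9350)]^(1/3) = 0.06078 m.

60.8 mm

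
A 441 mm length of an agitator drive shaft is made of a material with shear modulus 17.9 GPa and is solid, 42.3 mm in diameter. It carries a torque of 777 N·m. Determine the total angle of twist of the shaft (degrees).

3.49°

J = πd⁴/32 = π(0.0423)⁴/32 = 3.143×10^-7 m⁴.
θ = T·L/(G·J) = 777.0 × 0.441 / (17.9×10⁹ × 3.143×10^-7) = 0.06090 rad.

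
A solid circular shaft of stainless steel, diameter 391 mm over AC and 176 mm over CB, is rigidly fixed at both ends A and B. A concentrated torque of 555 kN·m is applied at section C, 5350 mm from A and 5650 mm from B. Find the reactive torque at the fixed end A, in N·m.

534000 N·m

Compatibility: T_A·a/J_AC = T_B·b/J_CB with T_A + T_B = T₀.
J_AC = 2.29×10^-3 m⁴, J_CB = 9.42×10^-5 m⁴, so T_A = T₀·(J_AC/a)/((J_AC/a)+(J_CB/b)) = 534200 N·m, T_B = 20770 N·m.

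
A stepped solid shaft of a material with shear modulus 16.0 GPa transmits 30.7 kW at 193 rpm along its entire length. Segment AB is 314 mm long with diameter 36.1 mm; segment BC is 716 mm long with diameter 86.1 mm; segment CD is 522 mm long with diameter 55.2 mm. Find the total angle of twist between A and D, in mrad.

246 mrad

ω = 2π·193/60 = 20.21 rad/s, so T = P/ω = 30.7×10³ / 20.21 = 1519 N·m.
J_AB = π(0.0361)⁴/32 = 1.67×10^-7 m⁴; J_BC = π(0.0861)⁴/32 = 5.40×10^-6 m⁴; J_CD = π(0.0552)⁴/32 = 9.11×10^-7 m⁴.
θ = (T/G)·Σ L_i/J_i = (1519/16.0×10⁹)·(0.314/1.67×10^-7 + 0.716/5.40×10^-6 + 0.522/9.11×10^-7) = 0.2458 rad.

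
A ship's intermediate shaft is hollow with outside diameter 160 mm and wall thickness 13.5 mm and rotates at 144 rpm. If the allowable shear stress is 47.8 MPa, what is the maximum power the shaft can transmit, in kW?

J = π(d_o⁴ − d_i⁴)/32 = π(0.160⁴ − 0.133⁴)/32 = 3.362×10^-5 m⁴.
T_max = τ_allow·J/r = 4.78×10^7 × 3.362×10^-5 / 0.0800 = 20090 N·m.
ω = 2π·144/60 = 15.08 rad/s, so P_max = T_max·ω = 3.029×10^5 W.

303 kW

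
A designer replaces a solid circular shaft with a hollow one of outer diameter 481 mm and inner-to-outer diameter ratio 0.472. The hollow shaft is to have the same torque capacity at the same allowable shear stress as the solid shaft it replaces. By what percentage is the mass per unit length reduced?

Equal τ_max and T ⇒ the solid shaft needs d_s³ = d_o³(1−k⁴), so d_s = 481·(1−0.472⁴)^(1/3) = 472.9 mm.
Area ratio A_h/A_s = d_o²(1−k²)/d_s² = (1−k²)/(1−k⁴)^(2/3) = 0.8040.
Mass saving = 1 − 0.8040 = 19.6 %.

19.6 %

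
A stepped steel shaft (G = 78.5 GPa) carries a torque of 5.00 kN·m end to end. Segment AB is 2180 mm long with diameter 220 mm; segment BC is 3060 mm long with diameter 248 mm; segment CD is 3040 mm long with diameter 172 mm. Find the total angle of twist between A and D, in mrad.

J_AB = π(0.220)⁴/32 = 2.30×10^-4 m⁴; J_BC = π(0.248)⁴/32 = 3.71×10^-4 m⁴; J_CD = π(0.172)⁴/32 = 8.59×10^-5 m⁴.
θ = (T/G)·Σ L_i/J_i = (5000/78.5×10⁹)·(2.18/2.30×10^-4 + 3.06/3.71×10^-4 + 3.04/8.59×10^-5) = 3.382×10^-3 rad.

3.38 mrad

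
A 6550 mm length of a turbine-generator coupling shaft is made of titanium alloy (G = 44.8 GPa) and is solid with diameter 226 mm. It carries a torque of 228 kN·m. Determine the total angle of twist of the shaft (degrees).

J = πd⁴/32 = π(0.226)⁴/32 = 2.561×10^-4 m⁴.
θ = T·L/(G·J) = 228000 × 6.55 / (44.8×10⁹ × 2.561×10^-4) = 0.1302 rad.

7.46°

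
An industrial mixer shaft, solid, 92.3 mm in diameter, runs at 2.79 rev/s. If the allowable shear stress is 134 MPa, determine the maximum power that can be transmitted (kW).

363 kW

J = πd⁴/32 = π(0.0923)⁴/32 = 7.125×10^-6 m⁴.
T_max = τ_allow·J/r = 1.34×10^8 × 7.125×10^-6 / 0.0461 = 20690 N·m.
ω = 2π·2.79 = 17.53 rad/s, so P_max = T_max·ω = 3.627×10^5 W.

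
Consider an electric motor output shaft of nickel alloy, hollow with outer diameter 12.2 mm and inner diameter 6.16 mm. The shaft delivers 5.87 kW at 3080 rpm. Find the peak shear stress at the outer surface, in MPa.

ω = 2π·3080/60 = 322.5 rad/s, so T = P/ω = 5.87×10³ / 322.5 = 18.20 N·m.
J = π(d_o⁴ − d_i⁴)/32 = π(0.0122⁴ − 0.00616⁴)/32 = 2.034×10^-9 m⁴.
τ_max = T·r/J = 18.20 × 0.00610 / 2.034×10^-9 = 5.459×10^7 Pa.

54.6 MPa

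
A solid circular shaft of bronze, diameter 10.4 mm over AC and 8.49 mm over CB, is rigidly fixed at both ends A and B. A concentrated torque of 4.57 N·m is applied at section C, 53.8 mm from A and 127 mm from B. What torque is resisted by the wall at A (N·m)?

3.85 N·m

Compatibility: T_A·a/J_AC = T_B·b/J_CB with T_A + T_B = T₀.
J_AC = 1.15×10^-9 m⁴, J_CB = 5.10×10^-10 m⁴, so T_A = T₀·(J_AC/a)/((J_AC/a)+(J_CB/b)) = 3.846 N·m, T_B = 0.7236 N·m.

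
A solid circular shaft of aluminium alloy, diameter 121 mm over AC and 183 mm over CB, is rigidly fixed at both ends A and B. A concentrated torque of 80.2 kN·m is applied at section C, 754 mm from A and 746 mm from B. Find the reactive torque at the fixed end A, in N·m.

12800 N·m

Compatibility: T_A·a/J_AC = T_B·b/J_CB with T_A + T_B = T₀.
J_AC = 2.10×10^-5 m⁴, J_CB = 1.10×10^-4 m⁴, so T_A = T₀·(J_AC/a)/((J_AC/a)+(J_CB/b)) = 12750 N·m, T_B = 67450 N·m.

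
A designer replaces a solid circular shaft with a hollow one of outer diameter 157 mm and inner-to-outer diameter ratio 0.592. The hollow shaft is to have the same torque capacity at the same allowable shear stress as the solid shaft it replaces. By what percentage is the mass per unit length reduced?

29.1 %

Equal τ_max and T ⇒ the solid shaft needs d_s³ = d_o³(1−k⁴), so d_s = 157·(1−0.592⁴)^(1/3) = 150.3 mm.
Area ratio A_h/A_s = d_o²(1−k²)/d_s² = (1−k²)/(1−k⁴)^(2/3) = 0.7088.
Mass saving = 1 − 0.7088 = 29.1 %.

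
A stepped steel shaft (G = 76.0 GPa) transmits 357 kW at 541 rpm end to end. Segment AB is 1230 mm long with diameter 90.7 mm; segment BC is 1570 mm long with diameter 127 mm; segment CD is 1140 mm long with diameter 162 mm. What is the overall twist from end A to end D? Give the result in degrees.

ω = 2π·541/60 = 56.65 rad/s, so T = P/ω = 357×10³ / 56.65 = 6301 N·m.
J_AB = π(0.0907)⁴/32 = 6.64×10^-6 m⁴; J_BC = π(0.127)⁴/32 = 2.55×10^-5 m⁴; J_CD = π(0.162)⁴/32 = 6.76×10^-5 m⁴.
θ = (T/G)·Σ L_i/J_i = (6301/76.0×10⁹)·(1.23/6.64×10^-6 + 1.57/2.55×10^-5 + 1.14/6.76×10^-5) = 0.02184 rad.

1.25°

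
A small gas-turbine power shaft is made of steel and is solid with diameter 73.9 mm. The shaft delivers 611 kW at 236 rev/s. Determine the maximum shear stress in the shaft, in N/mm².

5.20 N/mm²

ω = 2π·236 = 1483 rad/s, so T = P/ω = 611×10³ / 1483 = 412.0 N·m.
J = πd⁴/32 = π(0.0739)⁴/32 = 2.928×10^-6 m⁴.
τ_max = T·r/J = 412.0 × 0.0370 / 2.928×10^-6 = 5.200×10^6 Pa.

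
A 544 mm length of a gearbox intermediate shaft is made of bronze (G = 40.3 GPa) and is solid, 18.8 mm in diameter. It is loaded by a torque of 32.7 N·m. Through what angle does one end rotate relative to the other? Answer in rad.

0.0360 rad

J = πd⁴/32 = π(0.0188)⁴/32 = 1.226×10^-8 m⁴.
θ = T·L/(G·J) = 32.70 × 0.544 / (40.3×10⁹ × 1.226×10^-8) = 0.03599 rad.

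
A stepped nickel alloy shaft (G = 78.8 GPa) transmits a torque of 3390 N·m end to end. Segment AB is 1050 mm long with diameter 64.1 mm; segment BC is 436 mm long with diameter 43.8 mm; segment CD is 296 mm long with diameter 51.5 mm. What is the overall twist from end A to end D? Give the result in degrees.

J_AB = π(0.0641)⁴/32 = 1.66×10^-6 m⁴; J_BC = π(0.0438)⁴/32 = 3.61×10^-7 m⁴; J_CD = π(0.0515)⁴/32 = 6.91×10^-7 m⁴.
θ = (T/G)·Σ L_i/J_i = (3390/78.8×10⁹)·(1.05/1.66×10^-6 + 0.436/3.61×10^-7 + 0.296/6.91×10^-7) = 0.09760 rad.

5.59°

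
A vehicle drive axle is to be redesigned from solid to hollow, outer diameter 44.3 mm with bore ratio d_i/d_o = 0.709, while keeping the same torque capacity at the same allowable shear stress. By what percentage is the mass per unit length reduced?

Equal τ_max and T ⇒ the solid shaft needs d_s³ = d_o³(1−k⁴), so d_s = 44.3·(1−0.709⁴)^(1/3) = 40.20 mm.
Area ratio A_h/A_s = d_o²(1−k²)/d_s² = (1−k²)/(1−k⁴)^(2/3) = 0.6039.
Mass saving = 1 − 0.6039 = 39.6 %.

39.6 %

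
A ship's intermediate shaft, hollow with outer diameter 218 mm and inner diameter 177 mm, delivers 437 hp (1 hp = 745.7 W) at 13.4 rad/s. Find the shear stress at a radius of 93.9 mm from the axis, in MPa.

ω = 13.4 rad/s, so T = P/ω = 437×745.7 / 13.40 = 24320 N·m.
J = π(d_o⁴ − d_i⁴)/32 = π(0.218⁴ − 0.177⁴)/32 = 1.254×10^-4 m⁴.
Shear stress varies linearly with radius: τ = T·r/J = 24320 × 0.0939 / 1.254×10^-4 = 1.821×10^7 Pa.

18.2 MPa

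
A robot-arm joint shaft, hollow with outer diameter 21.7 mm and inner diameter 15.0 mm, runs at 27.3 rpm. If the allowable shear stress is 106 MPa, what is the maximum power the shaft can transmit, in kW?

0.469 kW

J = π(d_o⁴ − d_i⁴)/32 = π(0.0217⁴ − 0.0150⁴)/32 = 1.680×10^-8 m⁴.
T_max = τ_allow·J/r = 1.06×10^8 × 1.680×10^-8 / 0.0109 = 164.1 N·m.
ω = 2π·27.3/60 = 2.859 rad/s, so P_max = T_max·ω = 469.2 W.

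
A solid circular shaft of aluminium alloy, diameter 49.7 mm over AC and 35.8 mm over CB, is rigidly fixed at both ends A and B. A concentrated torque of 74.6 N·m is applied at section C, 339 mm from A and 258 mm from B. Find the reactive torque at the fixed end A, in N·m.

Compatibility: T_A·a/J_AC = T_B·b/J_CB with T_A + T_B = T₀.
J_AC = 5.99×10^-7 m⁴, J_CB = 1.61×10^-7 m⁴, so T_A = T₀·(J_AC/a)/((J_AC/a)+(J_CB/b)) = 55.11 N·m, T_B = 19.49 N·m.

55.1 N·m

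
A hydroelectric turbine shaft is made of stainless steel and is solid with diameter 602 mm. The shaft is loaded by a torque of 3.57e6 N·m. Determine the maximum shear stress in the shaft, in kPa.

J = πd⁴/32 = π(0.602)⁴/32 = 0.01289 m⁴.
τ_max = T·r/J = 3.570e6 × 0.301 / 0.01289 = 8.334×10^7 Pa.

83300 kPa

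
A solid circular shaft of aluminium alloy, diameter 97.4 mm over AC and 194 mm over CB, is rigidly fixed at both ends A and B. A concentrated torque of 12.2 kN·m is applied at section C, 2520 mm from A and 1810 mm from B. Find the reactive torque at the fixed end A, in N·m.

532 N·m

Compatibility: T_A·a/J_AC = T_B·b/J_CB with T_A + T_B = T₀.
J_AC = 8.84×10^-6 m⁴, J_CB = 1.39×10^-4 m⁴, so T_A = T₀·(J_AC/a)/((J_AC/a)+(J_CB/b)) = 532.5 N·m, T_B = 11670 N·m.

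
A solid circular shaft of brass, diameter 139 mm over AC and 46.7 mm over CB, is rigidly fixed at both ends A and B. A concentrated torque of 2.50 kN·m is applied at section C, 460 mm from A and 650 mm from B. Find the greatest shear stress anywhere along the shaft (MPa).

4.70 MPa

Compatibility: T_A·a/J_AC = T_B·b/J_CB with T_A + T_B = T₀.
J_AC = 3.66×10^-5 m⁴, J_CB = 4.67×10^-7 m⁴, so T_A = T₀·(J_AC/a)/((J_AC/a)+(J_CB/b)) = 2478 N·m, T_B = 22.34 N·m.
τ in each portion: τ_AC = 4.70×10^6 Pa, τ_CB = 1.12×10^6 Pa; maximum is in AC.
τ_max = T_AC·r/J = 2478·0.0695/3.66×10^-5 = 4.699×10^6 Pa.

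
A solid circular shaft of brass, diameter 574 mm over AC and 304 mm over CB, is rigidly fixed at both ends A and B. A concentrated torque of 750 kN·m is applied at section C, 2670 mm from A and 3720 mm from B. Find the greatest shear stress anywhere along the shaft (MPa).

19.1 MPa

Compatibility: T_A·a/J_AC = T_B·b/J_CB with T_A + T_B = T₀.
J_AC = 0.0107 m⁴, J_CB = 8.38×10^-4 m⁴, so T_A = T₀·(J_AC/a)/((J_AC/a)+(J_CB/b)) = 709900 N·m, T_B = 40090 N·m.
τ in each portion: τ_AC = 1.91×10^7 Pa, τ_CB = 7.27×10^6 Pa; maximum is in AC.
τ_max = T_AC·r/J = 709900·0.287/0.0107 = 1.912×10^7 Pa.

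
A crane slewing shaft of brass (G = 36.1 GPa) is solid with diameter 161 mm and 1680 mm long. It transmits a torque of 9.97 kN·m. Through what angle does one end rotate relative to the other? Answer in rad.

J = πd⁴/32 = π(0.161)⁴/32 = 6.596×10^-5 m⁴.
θ = T·L/(G·J) = 9970 × 1.68 / (36.1×10⁹ × 6.596×10^-5) = 7.034×10^-3 rad.

0.00703 rad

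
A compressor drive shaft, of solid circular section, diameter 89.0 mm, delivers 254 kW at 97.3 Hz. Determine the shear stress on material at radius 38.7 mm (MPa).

ω = 2π·97.3 = 611.4 rad/s, so T = P/ω = 254×10³ / 611.4 = 415.5 N·m.
J = πd⁴/32 = π(0.0890)⁴/32 = 6.160×10^-6 m⁴.
Shear stress varies linearly with radius: τ = T·r/J = 415.5 × 0.0387 / 6.160×10^-6 = 2.610×10^6 Pa.

2.61 MPa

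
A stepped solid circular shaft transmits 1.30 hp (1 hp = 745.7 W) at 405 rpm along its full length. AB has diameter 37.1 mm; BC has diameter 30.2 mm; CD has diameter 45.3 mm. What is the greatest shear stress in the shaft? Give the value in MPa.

ω = 2π·405/60 = 42.41 rad/s, so T = P/ω = 1.30×745.7 / 42.41 = 22.86 N·m.
Under the same torque, τ_max = 16T/(πd³) is largest where d is smallest — segment BC (d = 30.2 mm).
τ_max = 16·22.86/(π·(0.0302)³) = 4.226×10^6 Pa.

4.23 MPa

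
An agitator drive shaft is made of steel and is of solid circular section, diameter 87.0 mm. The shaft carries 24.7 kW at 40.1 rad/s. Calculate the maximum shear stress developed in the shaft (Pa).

4.76e6 Pa

ω = 40.1 rad/s, so T = P/ω = 24.7×10³ / 40.10 = 616.0 N·m.
J = πd⁴/32 = π(0.0870)⁴/32 = 5.624×10^-6 m⁴.
τ_max = T·r/J = 616.0 × 0.0435 / 5.624×10^-6 = 4.764×10^6 Pa.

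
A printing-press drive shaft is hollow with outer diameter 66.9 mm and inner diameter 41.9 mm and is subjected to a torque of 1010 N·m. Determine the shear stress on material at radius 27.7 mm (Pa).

1.68e7 Pa

J = π(d_o⁴ − d_i⁴)/32 = π(0.0669⁴ − 0.0419⁴)/32 = 1.664×10^-6 m⁴.
Shear stress varies linearly with radius: τ = T·r/J = 1010 × 0.0277 / 1.664×10^-6 = 1.681×10^7 Pa.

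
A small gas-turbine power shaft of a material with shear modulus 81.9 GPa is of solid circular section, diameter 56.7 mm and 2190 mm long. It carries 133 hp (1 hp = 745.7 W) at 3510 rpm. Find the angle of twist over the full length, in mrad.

7.11 mrad

ω = 2π·3510/60 = 367.6 rad/s, so T = P/ω = 133×745.7 / 367.6 = 269.8 N·m.
J = πd⁴/32 = π(0.0567)⁴/32 = 1.015×10^-6 m⁴.
θ = T·L/(G·J) = 269.8 × 2.19 / (81.9×10⁹ × 1.015×10^-6) = 7.111×10^-3 rad.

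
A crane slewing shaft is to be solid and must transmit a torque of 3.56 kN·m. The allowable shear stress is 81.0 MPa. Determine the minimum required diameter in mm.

For a solid shaft τ_max = 16T/(πd³), so d = (16T/(π τ_allow))^(1/3) = (16·3560/(π·8.10×10^7))^(1/3) = 0.06072 m.

60.7 mm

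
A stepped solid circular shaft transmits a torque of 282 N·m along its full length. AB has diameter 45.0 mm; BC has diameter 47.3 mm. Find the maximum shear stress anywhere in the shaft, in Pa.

1.58e7 Pa

Under the same torque, τ_max = 16T/(πd³) is largest where d is smallest — segment AB (d = 45.0 mm).
τ_max = 16·282.0/(π·(0.0450)³) = 1.576×10^7 Pa.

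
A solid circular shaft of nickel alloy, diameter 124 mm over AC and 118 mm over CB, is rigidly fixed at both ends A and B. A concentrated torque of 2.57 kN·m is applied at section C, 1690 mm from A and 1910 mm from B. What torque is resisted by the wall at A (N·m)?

1490 N·m

Compatibility: T_A·a/J_AC = T_B·b/J_CB with T_A + T_B = T₀.
J_AC = 2.32×10^-5 m⁴, J_CB = 1.90×10^-5 m⁴, so T_A = T₀·(J_AC/a)/((J_AC/a)+(J_CB/b)) = 1489 N·m, T_B = 1081 N·m.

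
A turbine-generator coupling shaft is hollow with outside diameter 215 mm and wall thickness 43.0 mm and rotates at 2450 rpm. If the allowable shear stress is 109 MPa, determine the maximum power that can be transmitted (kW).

47500 kW

J = π(d_o⁴ − d_i⁴)/32 = π(0.215⁴ − 0.129⁴)/32 = 1.826×10^-4 m⁴.
T_max = τ_allow·J/r = 1.09×10^8 × 1.826×10^-4 / 0.107 = 185100 N·m.
ω = 2π·2450/60 = 256.6 rad/s, so P_max = T_max·ω = 4.750×10^7 W.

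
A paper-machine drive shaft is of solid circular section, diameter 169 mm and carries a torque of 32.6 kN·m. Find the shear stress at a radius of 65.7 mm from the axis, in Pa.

J = πd⁴/32 = π(0.169)⁴/32 = 8.008×10^-5 m⁴.
Shear stress varies linearly with radius: τ = T·r/J = 32600 × 0.0657 / 8.008×10^-5 = 2.674×10^7 Pa.

2.67e7 Pa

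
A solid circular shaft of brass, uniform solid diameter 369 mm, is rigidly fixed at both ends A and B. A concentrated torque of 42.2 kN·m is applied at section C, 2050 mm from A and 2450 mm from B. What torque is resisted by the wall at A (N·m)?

23000 N·m

With uniform GJ and both ends fixed, compatibility θ_AC = θ_CB gives T_A·a = T_B·b, together with T_A + T_B = T₀.
T_A = T₀·b/(a+b) = 42200·2450/4500 = 22980 N·m; T_B = 19220 N·m.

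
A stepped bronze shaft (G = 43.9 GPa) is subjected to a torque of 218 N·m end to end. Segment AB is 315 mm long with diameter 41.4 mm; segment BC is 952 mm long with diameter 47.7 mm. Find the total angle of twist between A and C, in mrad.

14.7 mrad

J_AB = π(0.0414)⁴/32 = 2.88×10^-7 m⁴; J_BC = π(0.0477)⁴/32 = 5.08×10^-7 m⁴.
θ = (T/G)·Σ L_i/J_i = (218.0/43.9×10⁹)·(0.315/2.88×10^-7 + 0.952/5.08×10^-7) = 0.01473 rad.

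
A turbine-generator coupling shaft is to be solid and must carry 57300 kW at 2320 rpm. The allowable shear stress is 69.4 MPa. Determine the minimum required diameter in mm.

259 mm

ω = 2π·2320/60 = 242.9 rad/s, so T = P/ω = 57300×10³ / 242.9 = 235900 N·m.
For a solid shaft τ_max = 16T/(πd³), so d = (16T/(π τ_allow))^(1/3) = (16·235900/(π·6.94×10^7))^(1/3) = 0.2587 m.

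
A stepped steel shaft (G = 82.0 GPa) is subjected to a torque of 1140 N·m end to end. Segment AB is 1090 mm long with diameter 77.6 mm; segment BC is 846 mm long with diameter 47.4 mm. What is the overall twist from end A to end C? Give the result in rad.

J_AB = π(0.0776)⁴/32 = 3.56×10^-6 m⁴; J_BC = π(0.0474)⁴/32 = 4.96×10^-7 m⁴.
θ = (T/G)·Σ L_i/J_i = (1140/82.0×10⁹)·(1.09/3.56×10^-6 + 0.846/4.96×10^-7) = 0.02799 rad.

0.0280 rad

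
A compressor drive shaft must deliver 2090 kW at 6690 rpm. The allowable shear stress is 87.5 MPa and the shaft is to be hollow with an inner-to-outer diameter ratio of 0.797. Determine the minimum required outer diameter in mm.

66.3 mm

ω = 2π·6690/60 = 700.6 rad/s, so T = P/ω = 2090×10³ / 700.6 = 2983 N·m.
For a hollow shaft with d_i/d_o = 0.797: τ_max = 16T/(π d_o³ (1−k⁴)), so d_o = [16T/(π τ_allow (1−k⁴))]^(1/3) = [16·2983/(π·8.75×10^7·0.5965)]^(1/3) = 0.06627 m.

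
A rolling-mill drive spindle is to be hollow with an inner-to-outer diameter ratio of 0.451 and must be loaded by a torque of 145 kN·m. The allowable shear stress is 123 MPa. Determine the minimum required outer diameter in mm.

184 mm

For a hollow shaft with d_i/d_o = 0.451: τ_max = 16T/(π d_o³ (1−k⁴)), so d_o = [16T/(π τ_allow (1−k⁴))]^(1/3) = [16·145000/(π·1.23×10^8·0.9586)]^(1/3) = 0.1843 m.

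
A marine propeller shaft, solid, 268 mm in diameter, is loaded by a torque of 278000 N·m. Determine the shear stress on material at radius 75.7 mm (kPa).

J = πd⁴/32 = π(0.268)⁴/32 = 5.065×10^-4 m⁴.
Shear stress varies linearly with radius: τ = T·r/J = 278000 × 0.0757 / 5.065×10^-4 = 4.155×10^7 Pa.

41600 kPa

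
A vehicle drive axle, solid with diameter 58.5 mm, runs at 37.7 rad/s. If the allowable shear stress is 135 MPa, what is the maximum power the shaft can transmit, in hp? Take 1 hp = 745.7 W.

J = πd⁴/32 = π(0.0585)⁴/32 = 1.150×10^-6 m⁴.
T_max = τ_allow·J/r = 1.35×10^8 × 1.150×10^-6 / 0.0293 = 5307 N·m.
ω = 37.7 rad/s, so P_max = T_max·ω = 2.001×10^5 W.

268 hp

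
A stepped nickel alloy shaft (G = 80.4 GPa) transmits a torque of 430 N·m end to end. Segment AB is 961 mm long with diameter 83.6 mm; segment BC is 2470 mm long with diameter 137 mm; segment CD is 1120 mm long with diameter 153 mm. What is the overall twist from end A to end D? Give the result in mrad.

J_AB = π(0.0836)⁴/32 = 4.80×10^-6 m⁴; J_BC = π(0.137)⁴/32 = 3.46×10^-5 m⁴; J_CD = π(0.153)⁴/32 = 5.38×10^-5 m⁴.
θ = (T/G)·Σ L_i/J_i = (430.0/80.4×10⁹)·(0.961/4.80×10^-6 + 2.47/3.46×10^-5 + 1.12/5.38×10^-5) = 1.565×10^-3 rad.

1.57 mrad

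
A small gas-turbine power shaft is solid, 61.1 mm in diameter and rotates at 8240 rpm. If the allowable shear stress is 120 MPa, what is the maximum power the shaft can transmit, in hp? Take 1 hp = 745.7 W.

J = πd⁴/32 = π(0.0611)⁴/32 = 1.368×10^-6 m⁴.
T_max = τ_allow·J/r = 1.20×10^8 × 1.368×10^-6 / 0.0306 = 5374 N·m.
ω = 2π·8240/60 = 862.9 rad/s, so P_max = T_max·ω = 4.638×10^6 W.

6220 hp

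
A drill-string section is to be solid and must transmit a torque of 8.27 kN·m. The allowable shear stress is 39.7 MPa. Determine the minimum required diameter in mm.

102 mm

For a solid shaft τ_max = 16T/(πd³), so d = (16T/(π τ_allow))^(1/3) = (16·8270/(π·3.97×10^7))^(1/3) = 0.1020 m.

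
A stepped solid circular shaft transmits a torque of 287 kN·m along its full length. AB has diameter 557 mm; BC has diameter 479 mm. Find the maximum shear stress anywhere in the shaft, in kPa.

Under the same torque, τ_max = 16T/(πd³) is largest where d is smallest — segment BC (d = 479 mm).
τ_max = 16·287000/(π·(0.479)³) = 1.330×10^7 Pa.

13300 kPa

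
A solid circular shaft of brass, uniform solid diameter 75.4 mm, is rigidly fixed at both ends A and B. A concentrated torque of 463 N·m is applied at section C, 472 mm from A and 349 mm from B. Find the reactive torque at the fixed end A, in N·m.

197 N·m

With uniform GJ and both ends fixed, compatibility θ_AC = θ_CB gives T_A·a = T_B·b, together with T_A + T_B = T₀.
T_A = T₀·b/(a+b) = 463.0·349/821.0 = 196.8 N·m; T_B = 266.2 N·m.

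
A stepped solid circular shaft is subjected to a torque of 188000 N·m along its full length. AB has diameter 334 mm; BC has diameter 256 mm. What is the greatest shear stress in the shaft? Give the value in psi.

Under the same torque, τ_max = 16T/(πd³) is largest where d is smallest — segment BC (d = 256 mm).
τ_max = 16·188000/(π·(0.256)³) = 5.707×10^7 Pa.

8280 psi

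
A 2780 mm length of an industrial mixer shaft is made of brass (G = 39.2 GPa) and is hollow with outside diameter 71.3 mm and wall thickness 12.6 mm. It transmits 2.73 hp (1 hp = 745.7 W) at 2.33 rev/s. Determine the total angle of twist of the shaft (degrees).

0.270°

ω = 2π·2.33 = 14.64 rad/s, so T = P/ω = 2.73×745.7 / 14.64 = 139.1 N·m.
J = π(d_o⁴ − d_i⁴)/32 = π(0.0713⁴ − 0.0461⁴)/32 = 2.094×10^-6 m⁴.
θ = T·L/(G·J) = 139.1 × 2.78 / (39.2×10⁹ × 2.094×10^-6) = 4.710×10^-3 rad.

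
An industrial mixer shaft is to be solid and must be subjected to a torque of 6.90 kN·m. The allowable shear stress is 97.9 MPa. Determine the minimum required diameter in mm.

For a solid shaft τ_max = 16T/(πd³), so d = (16T/(π τ_allow))^(1/3) = (16·6900/(π·9.79×10^7))^(1/3) = 0.07107 m.

71.1 mm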